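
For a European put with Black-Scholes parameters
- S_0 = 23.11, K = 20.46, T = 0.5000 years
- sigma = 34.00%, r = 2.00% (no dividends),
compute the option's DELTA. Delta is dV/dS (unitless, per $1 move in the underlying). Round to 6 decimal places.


Answer: Delta = -0.251940

Derivation:
d1 = 0.6683975255; d2 = 0.4279812199
phi(d1) = 0.3190791272; exp(-qT) = 1.0000000000; exp(-rT) = 0.9900498337
N(-d1) = 0.2519399373
Delta = -exp(-qT) * N(-d1) = -1.0000000000 * 0.2519399373 = -0.251940


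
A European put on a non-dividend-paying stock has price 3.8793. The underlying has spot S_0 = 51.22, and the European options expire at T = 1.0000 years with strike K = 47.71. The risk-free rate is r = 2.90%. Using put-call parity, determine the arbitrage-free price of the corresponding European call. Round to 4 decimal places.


Answer: Call price = 8.7530

Derivation:
Put-call parity: C - P = S_0 * exp(-qT) - K * exp(-rT).
S_0 * exp(-qT) = 51.2200 * 1.00000000 = 51.22000000
K * exp(-rT) = 47.7100 * 0.97141646 = 46.34627952
C = P + S*exp(-qT) - K*exp(-rT)
C = 3.8793 + 51.22000000 - 46.34627952 = 8.7530


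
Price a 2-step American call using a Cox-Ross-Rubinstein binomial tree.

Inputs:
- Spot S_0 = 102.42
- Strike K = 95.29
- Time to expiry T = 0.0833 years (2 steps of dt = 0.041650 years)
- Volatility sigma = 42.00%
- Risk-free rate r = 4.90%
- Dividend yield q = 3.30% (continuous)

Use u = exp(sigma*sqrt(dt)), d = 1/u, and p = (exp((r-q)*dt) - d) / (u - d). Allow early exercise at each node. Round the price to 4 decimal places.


dt = T/N = 0.041650
u = exp(sigma*sqrt(dt)) = 1.089496; d = 1/u = 0.917856
p = (exp((r-q)*dt) - d) / (u - d) = 0.482468
Discount per step: exp(-r*dt) = 0.997961
Stock lattice S(k, i) with i counting down-moves:
  k=0: S(0,0) = 102.4200
  k=1: S(1,0) = 111.5862; S(1,1) = 94.0068
  k=2: S(2,0) = 121.5726; S(2,1) = 102.4200; S(2,2) = 86.2847
Terminal payoffs V(N, i) = max(S_T - K, 0):
  V(2,0) = 26.282646; V(2,1) = 7.130000; V(2,2) = 0.000000
Backward induction: V(k, i) = exp(-r*dt) * [p * V(k+1, i) + (1-p) * V(k+1, i+1)]; then take max(V_cont, immediate exercise) for American.
  V(1,0) = exp(-r*dt) * [p*26.282646 + (1-p)*7.130000] = 16.337167; exercise = 16.296157; V(1,0) = max -> 16.337167
  V(1,1) = exp(-r*dt) * [p*7.130000 + (1-p)*0.000000] = 3.432985; exercise = 0.000000; V(1,1) = max -> 3.432985
  V(0,0) = exp(-r*dt) * [p*16.337167 + (1-p)*3.432985] = 9.639150; exercise = 7.130000; V(0,0) = max -> 9.639150

Answer: Price = V(0,0) = 9.6392


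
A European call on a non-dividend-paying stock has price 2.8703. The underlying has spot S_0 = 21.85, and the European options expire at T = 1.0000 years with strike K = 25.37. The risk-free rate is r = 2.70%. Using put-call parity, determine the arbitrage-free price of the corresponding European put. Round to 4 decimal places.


Put-call parity: C - P = S_0 * exp(-qT) - K * exp(-rT).
S_0 * exp(-qT) = 21.8500 * 1.00000000 = 21.85000000
K * exp(-rT) = 25.3700 * 0.97336124 = 24.69417470
P = C - S*exp(-qT) + K*exp(-rT)
P = 2.8703 - 21.85000000 + 24.69417470 = 5.7145

Answer: Put price = 5.7145


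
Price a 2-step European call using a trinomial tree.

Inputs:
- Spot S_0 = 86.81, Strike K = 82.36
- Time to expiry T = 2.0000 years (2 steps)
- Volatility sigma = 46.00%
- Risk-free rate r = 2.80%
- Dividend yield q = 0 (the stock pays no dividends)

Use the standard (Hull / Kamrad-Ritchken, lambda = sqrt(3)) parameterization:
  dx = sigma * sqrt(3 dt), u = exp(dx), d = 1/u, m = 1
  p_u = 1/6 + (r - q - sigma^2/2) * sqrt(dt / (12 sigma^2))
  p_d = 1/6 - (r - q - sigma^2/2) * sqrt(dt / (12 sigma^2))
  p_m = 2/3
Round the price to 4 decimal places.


Answer: Price = V(0,0) = 22.9852

Derivation:
dt = T/N = 1.000000; dx = sigma*sqrt(3*dt) = 0.796743
u = exp(dx) = 2.218305; d = 1/u = 0.450795
p_u = 0.117843, p_m = 0.666667, p_d = 0.215490
Discount per step: exp(-r*dt) = 0.972388
Stock lattice S(k, j) with j the centered position index:
  k=0: S(0,+0) = 86.8100
  k=1: S(1,-1) = 39.1335; S(1,+0) = 86.8100; S(1,+1) = 192.5711
  k=2: S(2,-2) = 17.6412; S(2,-1) = 39.1335; S(2,+0) = 86.8100; S(2,+1) = 192.5711; S(2,+2) = 427.1813
Terminal payoffs V(N, j) = max(S_T - K, 0):
  V(2,-2) = 0.000000; V(2,-1) = 0.000000; V(2,+0) = 4.450000; V(2,+1) = 110.211053; V(2,+2) = 344.821322
Backward induction: V(k, j) = exp(-r*dt) * [p_u * V(k+1, j+1) + p_m * V(k+1, j) + p_d * V(k+1, j-1)]
  V(1,-1) = exp(-r*dt) * [p_u*4.450000 + p_m*0.000000 + p_d*0.000000] = 0.509921
  V(1,+0) = exp(-r*dt) * [p_u*110.211053 + p_m*4.450000 + p_d*0.000000] = 15.513735
  V(1,+1) = exp(-r*dt) * [p_u*344.821322 + p_m*110.211053 + p_d*4.450000] = 111.890510
  V(0,+0) = exp(-r*dt) * [p_u*111.890510 + p_m*15.513735 + p_d*0.509921] = 22.985197


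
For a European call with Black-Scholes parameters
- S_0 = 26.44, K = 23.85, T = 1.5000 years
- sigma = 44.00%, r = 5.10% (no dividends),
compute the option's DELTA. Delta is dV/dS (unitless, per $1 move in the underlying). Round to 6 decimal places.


d1 = 0.6027114211; d2 = 0.0638236777
phi(d1) = 0.3326817134; exp(-qT) = 1.0000000000; exp(-rT) = 0.9263529143
N(d1) = 0.7266496588
Delta = exp(-qT) * N(d1) = 1.0000000000 * 0.7266496588 = 0.726650

Answer: Delta = 0.726650


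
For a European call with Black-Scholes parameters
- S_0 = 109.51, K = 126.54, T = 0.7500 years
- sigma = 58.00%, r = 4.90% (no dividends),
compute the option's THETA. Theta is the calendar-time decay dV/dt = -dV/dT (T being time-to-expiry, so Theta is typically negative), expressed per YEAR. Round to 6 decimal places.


d1 = 0.0365470795; d2 = -0.4657476547
phi(d1) = 0.3986759379; exp(-qT) = 1.0000000000; exp(-rT) = 0.9639170845
Theta = -S*exp(-qT)*phi(d1)*sigma/(2*sqrt(T)) - r*K*exp(-rT)*N(d2) + q*S*exp(-qT)*N(d1)
N(d1) = 0.5145769301; N(d2) = 0.3206980686; sqrt(T) = 0.8660254038
Term 1 = -109.5100 * 1.0000000000 * 0.3986759379 * 0.5800 / (2 * 0.8660254038) = -14.6197911894
Term 2 = -0.0490 * 126.5400 * 0.9639170845 * 0.3206980686 = -1.9167255513
Term 3 = 0 (no dividend yield, q = 0)
Theta = -14.6197911894 + (-1.9167255513) + (0.0000000000) = -16.536517

Answer: Theta = -16.536517


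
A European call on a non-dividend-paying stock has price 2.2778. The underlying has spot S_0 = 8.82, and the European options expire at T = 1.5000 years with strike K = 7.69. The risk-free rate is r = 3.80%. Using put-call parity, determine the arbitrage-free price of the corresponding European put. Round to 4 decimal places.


Answer: Put price = 0.7217

Derivation:
Put-call parity: C - P = S_0 * exp(-qT) - K * exp(-rT).
S_0 * exp(-qT) = 8.8200 * 1.00000000 = 8.82000000
K * exp(-rT) = 7.6900 * 0.94459407 = 7.26392839
P = C - S*exp(-qT) + K*exp(-rT)
P = 2.2778 - 8.82000000 + 7.26392839 = 0.7217


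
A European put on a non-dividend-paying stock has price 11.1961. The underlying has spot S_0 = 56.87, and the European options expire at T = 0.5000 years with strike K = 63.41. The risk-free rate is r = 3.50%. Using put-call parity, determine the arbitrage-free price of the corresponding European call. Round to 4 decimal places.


Put-call parity: C - P = S_0 * exp(-qT) - K * exp(-rT).
S_0 * exp(-qT) = 56.8700 * 1.00000000 = 56.87000000
K * exp(-rT) = 63.4100 * 0.98265224 = 62.30997826
C = P + S*exp(-qT) - K*exp(-rT)
C = 11.1961 + 56.87000000 - 62.30997826 = 5.7561

Answer: Call price = 5.7561


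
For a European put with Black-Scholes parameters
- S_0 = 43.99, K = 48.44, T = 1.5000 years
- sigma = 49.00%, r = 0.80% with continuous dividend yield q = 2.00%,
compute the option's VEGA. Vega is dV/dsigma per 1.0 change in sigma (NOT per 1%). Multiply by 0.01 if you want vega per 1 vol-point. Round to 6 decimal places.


Answer: Vega = 20.733726

Derivation:
d1 = 0.1094962185; d2 = -0.4906287685
phi(d1) = 0.3965578908; exp(-qT) = 0.9704455335; exp(-rT) = 0.9880717129
Vega = S * exp(-qT) * phi(d1) * sqrt(T) = 43.9900 * 0.9704455335 * 0.3965578908 * 1.2247448714 = 20.733726


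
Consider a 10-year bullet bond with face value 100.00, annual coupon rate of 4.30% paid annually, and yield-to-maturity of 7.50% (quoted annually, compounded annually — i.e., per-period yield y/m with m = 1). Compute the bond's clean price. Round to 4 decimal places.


Answer: Price = 78.0349

Derivation:
Coupon per period c = face * coupon_rate / m = 4.300000
Periods per year m = 1; per-period yield y/m = 0.075000
Number of cashflows N = 10
Cashflows (t years, CF_t, discount factor 1/(1+y/m)^(m*t), PV):
  t = 1.0000: CF_t = 4.300000, DF = 0.930233, PV = 4.000000
  t = 2.0000: CF_t = 4.300000, DF = 0.865333, PV = 3.720930
  t = 3.0000: CF_t = 4.300000, DF = 0.804961, PV = 3.461330
  t = 4.0000: CF_t = 4.300000, DF = 0.748801, PV = 3.219842
  t = 5.0000: CF_t = 4.300000, DF = 0.696559, PV = 2.995202
  t = 6.0000: CF_t = 4.300000, DF = 0.647962, PV = 2.786235
  t = 7.0000: CF_t = 4.300000, DF = 0.602755, PV = 2.591846
  t = 8.0000: CF_t = 4.300000, DF = 0.560702, PV = 2.411020
  t = 9.0000: CF_t = 4.300000, DF = 0.521583, PV = 2.242809
  t = 10.0000: CF_t = 104.300000, DF = 0.485194, PV = 50.605727
Price P = sum_t PV_t = 78.034941


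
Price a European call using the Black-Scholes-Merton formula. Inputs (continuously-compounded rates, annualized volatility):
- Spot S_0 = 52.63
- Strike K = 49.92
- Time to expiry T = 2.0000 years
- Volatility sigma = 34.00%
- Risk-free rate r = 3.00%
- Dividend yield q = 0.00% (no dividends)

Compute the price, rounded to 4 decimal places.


Answer: Price = 12.5285

Derivation:
d1 = (ln(S/K) + (r - q + 0.5*sigma^2) * T) / (sigma * sqrt(T)) = 0.47514368
d2 = d1 - sigma * sqrt(T) = -0.00568893
exp(-rT) = 0.94176453; exp(-qT) = 1.00000000
C = S_0 * exp(-qT) * N(d1) - K * exp(-rT) * N(d2)
N(d1) = 0.68265772; N(d2) = 0.49773046
C = 52.6300 * 1.00000000 * 0.68265772 - 49.9200 * 0.94176453 * 0.49773046 = 12.5285


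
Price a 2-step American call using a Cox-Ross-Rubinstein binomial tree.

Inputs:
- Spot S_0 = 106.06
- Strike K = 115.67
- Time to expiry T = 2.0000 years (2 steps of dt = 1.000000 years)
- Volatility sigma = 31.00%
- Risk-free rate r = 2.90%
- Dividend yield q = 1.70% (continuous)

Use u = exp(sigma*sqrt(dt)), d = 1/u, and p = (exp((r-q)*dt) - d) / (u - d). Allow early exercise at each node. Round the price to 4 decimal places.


Answer: Price = V(0,0) = 15.0416

Derivation:
dt = T/N = 1.000000
u = exp(sigma*sqrt(dt)) = 1.363425; d = 1/u = 0.733447
p = (exp((r-q)*dt) - d) / (u - d) = 0.442278
Discount per step: exp(-r*dt) = 0.971416
Stock lattice S(k, i) with i counting down-moves:
  k=0: S(0,0) = 106.0600
  k=1: S(1,0) = 144.6049; S(1,1) = 77.7894
  k=2: S(2,0) = 197.1579; S(2,1) = 106.0600; S(2,2) = 57.0544
Terminal payoffs V(N, i) = max(S_T - K, 0):
  V(2,0) = 81.487908; V(2,1) = 0.000000; V(2,2) = 0.000000
Backward induction: V(k, i) = exp(-r*dt) * [p * V(k+1, i) + (1-p) * V(k+1, i+1)]; then take max(V_cont, immediate exercise) for American.
  V(1,0) = exp(-r*dt) * [p*81.487908 + (1-p)*0.000000] = 35.010131; exercise = 28.934868; V(1,0) = max -> 35.010131
  V(1,1) = exp(-r*dt) * [p*0.000000 + (1-p)*0.000000] = 0.000000; exercise = 0.000000; V(1,1) = max -> 0.000000
  V(0,0) = exp(-r*dt) * [p*35.010131 + (1-p)*0.000000] = 15.041609; exercise = 0.000000; V(0,0) = max -> 15.041609


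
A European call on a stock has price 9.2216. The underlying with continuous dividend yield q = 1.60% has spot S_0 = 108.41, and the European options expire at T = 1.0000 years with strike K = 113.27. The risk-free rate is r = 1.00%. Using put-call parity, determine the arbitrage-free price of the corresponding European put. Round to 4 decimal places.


Answer: Put price = 14.6753

Derivation:
Put-call parity: C - P = S_0 * exp(-qT) - K * exp(-rT).
S_0 * exp(-qT) = 108.4100 * 0.98412732 = 106.68924277
K * exp(-rT) = 113.2700 * 0.99004983 = 112.14294467
P = C - S*exp(-qT) + K*exp(-rT)
P = 9.2216 - 106.68924277 + 112.14294467 = 14.6753


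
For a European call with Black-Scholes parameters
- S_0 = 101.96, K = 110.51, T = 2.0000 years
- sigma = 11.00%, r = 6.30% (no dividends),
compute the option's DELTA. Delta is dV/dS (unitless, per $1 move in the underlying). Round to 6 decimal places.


Answer: Delta = 0.644347

Derivation:
d1 = 0.3701033206; d2 = 0.2145398288
phi(d1) = 0.3725340756; exp(-qT) = 1.0000000000; exp(-rT) = 0.8816148468
N(d1) = 0.6443472460
Delta = exp(-qT) * N(d1) = 1.0000000000 * 0.6443472460 = 0.644347


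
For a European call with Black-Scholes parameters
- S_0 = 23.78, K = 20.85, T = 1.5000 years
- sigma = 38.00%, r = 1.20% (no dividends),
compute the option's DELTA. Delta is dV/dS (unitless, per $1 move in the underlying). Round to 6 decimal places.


d1 = 0.5539090094; d2 = 0.0885059583
phi(d1) = 0.3422047186; exp(-qT) = 1.0000000000; exp(-rT) = 0.9821610324
N(d1) = 0.7101794405
Delta = exp(-qT) * N(d1) = 1.0000000000 * 0.7101794405 = 0.710179

Answer: Delta = 0.710179


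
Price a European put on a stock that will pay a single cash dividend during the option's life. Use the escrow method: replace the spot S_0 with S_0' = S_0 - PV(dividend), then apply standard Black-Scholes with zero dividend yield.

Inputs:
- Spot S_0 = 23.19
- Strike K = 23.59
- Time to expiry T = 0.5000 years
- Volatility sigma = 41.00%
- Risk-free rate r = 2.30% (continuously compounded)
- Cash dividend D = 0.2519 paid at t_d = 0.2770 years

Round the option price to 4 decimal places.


Answer: Price = 2.8604

Derivation:
PV(D) = D * exp(-r * t_d) = 0.2519 * 0.99364925 = 0.25030025
S_0' = S_0 - PV(D) = 23.1900 - 0.25030025 = 22.93969975
d1 = (ln(S_0'/K) + (r + sigma^2/2)*T) / (sigma*sqrt(T)) = 0.08820253
d2 = d1 - sigma*sqrt(T) = -0.20171125
exp(-rT) = 0.98856587
N(-d1) = 0.46485785; N(-d2) = 0.57992877
P = K * exp(-rT) * N(-d2) - S_0' * N(-d1) = 23.5900 * 0.98856587 * 0.57992877 - 22.93969975 * 0.46485785 = 2.8604


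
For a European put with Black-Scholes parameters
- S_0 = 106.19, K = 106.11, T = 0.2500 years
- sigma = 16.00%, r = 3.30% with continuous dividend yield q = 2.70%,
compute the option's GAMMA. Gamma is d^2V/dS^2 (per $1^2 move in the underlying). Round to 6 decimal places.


Answer: Gamma = 0.046537

Derivation:
d1 = 0.0681706316; d2 = -0.0118293684
phi(d1) = 0.3980163673; exp(-qT) = 0.9932727301; exp(-rT) = 0.9917839379
Gamma = exp(-qT) * phi(d1) / (S * sigma * sqrt(T)) = 0.9932727301 * 0.3980163673 / (106.1900 * 0.1600 * 0.5000000000) = 0.046537


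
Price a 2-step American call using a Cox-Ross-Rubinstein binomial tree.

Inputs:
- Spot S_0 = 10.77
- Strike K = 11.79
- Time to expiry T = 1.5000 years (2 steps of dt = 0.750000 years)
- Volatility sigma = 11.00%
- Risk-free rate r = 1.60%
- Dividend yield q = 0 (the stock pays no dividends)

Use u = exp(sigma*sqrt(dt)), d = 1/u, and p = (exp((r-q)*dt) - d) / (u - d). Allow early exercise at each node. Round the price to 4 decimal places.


Answer: Price = V(0,0) = 0.3524

Derivation:
dt = T/N = 0.750000
u = exp(sigma*sqrt(dt)) = 1.099948; d = 1/u = 0.909134
p = (exp((r-q)*dt) - d) / (u - d) = 0.539470
Discount per step: exp(-r*dt) = 0.988072
Stock lattice S(k, i) with i counting down-moves:
  k=0: S(0,0) = 10.7700
  k=1: S(1,0) = 11.8464; S(1,1) = 9.7914
  k=2: S(2,0) = 13.0305; S(2,1) = 10.7700; S(2,2) = 8.9017
Terminal payoffs V(N, i) = max(S_T - K, 0):
  V(2,0) = 1.240465; V(2,1) = 0.000000; V(2,2) = 0.000000
Backward induction: V(k, i) = exp(-r*dt) * [p * V(k+1, i) + (1-p) * V(k+1, i+1)]; then take max(V_cont, immediate exercise) for American.
  V(1,0) = exp(-r*dt) * [p*1.240465 + (1-p)*0.000000] = 0.661211; exercise = 0.056439; V(1,0) = max -> 0.661211
  V(1,1) = exp(-r*dt) * [p*0.000000 + (1-p)*0.000000] = 0.000000; exercise = 0.000000; V(1,1) = max -> 0.000000
  V(0,0) = exp(-r*dt) * [p*0.661211 + (1-p)*0.000000] = 0.352448; exercise = 0.000000; V(0,0) = max -> 0.352448


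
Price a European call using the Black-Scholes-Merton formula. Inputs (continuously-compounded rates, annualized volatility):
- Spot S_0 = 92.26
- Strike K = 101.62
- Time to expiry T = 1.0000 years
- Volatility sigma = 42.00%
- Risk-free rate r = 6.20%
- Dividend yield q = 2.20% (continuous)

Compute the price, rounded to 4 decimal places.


d1 = (ln(S/K) + (r - q + 0.5*sigma^2) * T) / (sigma * sqrt(T)) = 0.07516741
d2 = d1 - sigma * sqrt(T) = -0.34483259
exp(-rT) = 0.93988289; exp(-qT) = 0.97824024
C = S_0 * exp(-qT) * N(d1) - K * exp(-rT) * N(d2)
N(d1) = 0.52995924; N(d2) = 0.36511012
C = 92.2600 * 0.97824024 * 0.52995924 - 101.6200 * 0.93988289 * 0.36511012 = 12.9581

Answer: Price = 12.9581


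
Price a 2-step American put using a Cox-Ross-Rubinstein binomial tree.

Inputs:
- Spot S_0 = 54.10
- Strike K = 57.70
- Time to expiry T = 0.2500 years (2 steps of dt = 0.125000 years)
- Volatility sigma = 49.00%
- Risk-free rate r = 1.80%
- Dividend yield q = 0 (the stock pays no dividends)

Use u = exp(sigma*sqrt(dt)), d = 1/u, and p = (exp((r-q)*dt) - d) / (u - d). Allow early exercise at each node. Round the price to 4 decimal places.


dt = T/N = 0.125000
u = exp(sigma*sqrt(dt)) = 1.189153; d = 1/u = 0.840935
p = (exp((r-q)*dt) - d) / (u - d) = 0.463266
Discount per step: exp(-r*dt) = 0.997753
Stock lattice S(k, i) with i counting down-moves:
  k=0: S(0,0) = 54.1000
  k=1: S(1,0) = 64.3332; S(1,1) = 45.4946
  k=2: S(2,0) = 76.5020; S(2,1) = 54.1000; S(2,2) = 38.2580
Terminal payoffs V(N, i) = max(K - S_T, 0):
  V(2,0) = 0.000000; V(2,1) = 3.600000; V(2,2) = 19.442032
Backward induction: V(k, i) = exp(-r*dt) * [p * V(k+1, i) + (1-p) * V(k+1, i+1)]; then take max(V_cont, immediate exercise) for American.
  V(1,0) = exp(-r*dt) * [p*0.000000 + (1-p)*3.600000] = 1.927898; exercise = 0.000000; V(1,0) = max -> 1.927898
  V(1,1) = exp(-r*dt) * [p*3.600000 + (1-p)*19.442032] = 12.075749; exercise = 12.205428; V(1,1) = max -> 12.205428
  V(0,0) = exp(-r*dt) * [p*1.927898 + (1-p)*12.205428] = 7.427463; exercise = 3.600000; V(0,0) = max -> 7.427463

Answer: Price = V(0,0) = 7.4275


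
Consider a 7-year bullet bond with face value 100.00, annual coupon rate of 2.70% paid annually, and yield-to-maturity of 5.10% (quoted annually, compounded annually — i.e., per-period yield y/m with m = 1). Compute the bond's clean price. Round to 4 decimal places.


Coupon per period c = face * coupon_rate / m = 2.700000
Periods per year m = 1; per-period yield y/m = 0.051000
Number of cashflows N = 7
Cashflows (t years, CF_t, discount factor 1/(1+y/m)^(m*t), PV):
  t = 1.0000: CF_t = 2.700000, DF = 0.951475, PV = 2.568982
  t = 2.0000: CF_t = 2.700000, DF = 0.905304, PV = 2.444322
  t = 3.0000: CF_t = 2.700000, DF = 0.861374, PV = 2.325710
  t = 4.0000: CF_t = 2.700000, DF = 0.819576, PV = 2.212855
  t = 5.0000: CF_t = 2.700000, DF = 0.779806, PV = 2.105475
  t = 6.0000: CF_t = 2.700000, DF = 0.741965, PV = 2.003307
  t = 7.0000: CF_t = 102.700000, DF = 0.705961, PV = 72.502241
Price P = sum_t PV_t = 86.162892

Answer: Price = 86.1629


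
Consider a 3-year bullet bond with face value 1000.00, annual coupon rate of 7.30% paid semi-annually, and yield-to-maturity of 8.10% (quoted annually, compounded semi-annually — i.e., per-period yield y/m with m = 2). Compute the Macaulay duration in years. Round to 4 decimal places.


Answer: Macaulay duration = 2.7448 years

Derivation:
Coupon per period c = face * coupon_rate / m = 36.500000
Periods per year m = 2; per-period yield y/m = 0.040500
Number of cashflows N = 6
Cashflows (t years, CF_t, discount factor 1/(1+y/m)^(m*t), PV):
  t = 0.5000: CF_t = 36.500000, DF = 0.961076, PV = 35.079289
  t = 1.0000: CF_t = 36.500000, DF = 0.923668, PV = 33.713877
  t = 1.5000: CF_t = 36.500000, DF = 0.887715, PV = 32.401612
  t = 2.0000: CF_t = 36.500000, DF = 0.853162, PV = 31.140424
  t = 2.5000: CF_t = 36.500000, DF = 0.819954, PV = 29.928327
  t = 3.0000: CF_t = 1036.500000, DF = 0.788039, PV = 816.802013
Price P = sum_t PV_t = 979.065541
Macaulay numerator sum_t t * PV_t:
  t * PV_t at t = 0.5000: 17.539644
  t * PV_t at t = 1.0000: 33.713877
  t * PV_t at t = 1.5000: 48.602417
  t * PV_t at t = 2.0000: 62.280849
  t * PV_t at t = 2.5000: 74.820818
  t * PV_t at t = 3.0000: 2450.406038
Macaulay duration D = (sum_t t * PV_t) / P = 2687.363642 / 979.065541 = 2.744825


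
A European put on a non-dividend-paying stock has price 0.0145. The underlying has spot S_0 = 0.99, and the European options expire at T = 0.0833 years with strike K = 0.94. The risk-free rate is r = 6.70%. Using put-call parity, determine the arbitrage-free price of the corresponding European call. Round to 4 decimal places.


Answer: Call price = 0.0697

Derivation:
Put-call parity: C - P = S_0 * exp(-qT) - K * exp(-rT).
S_0 * exp(-qT) = 0.9900 * 1.00000000 = 0.99000000
K * exp(-rT) = 0.9400 * 0.99443445 = 0.93476838
C = P + S*exp(-qT) - K*exp(-rT)
C = 0.0145 + 0.99000000 - 0.93476838 = 0.0697


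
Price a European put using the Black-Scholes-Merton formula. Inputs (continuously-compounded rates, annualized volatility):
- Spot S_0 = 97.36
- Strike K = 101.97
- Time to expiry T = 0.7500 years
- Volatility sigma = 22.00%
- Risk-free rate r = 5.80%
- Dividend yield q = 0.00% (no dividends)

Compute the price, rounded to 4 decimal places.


d1 = (ln(S/K) + (r - q + 0.5*sigma^2) * T) / (sigma * sqrt(T)) = 0.08075974
d2 = d1 - sigma * sqrt(T) = -0.10976585
exp(-rT) = 0.95743255; exp(-qT) = 1.00000000
P = K * exp(-rT) * N(-d2) - S_0 * exp(-qT) * N(-d1)
N(-d1) = 0.46781651; N(-d2) = 0.54370246
P = 101.9700 * 0.95743255 * 0.54370246 - 97.3600 * 1.00000000 * 0.46781651 = 7.5347

Answer: Price = 7.5347


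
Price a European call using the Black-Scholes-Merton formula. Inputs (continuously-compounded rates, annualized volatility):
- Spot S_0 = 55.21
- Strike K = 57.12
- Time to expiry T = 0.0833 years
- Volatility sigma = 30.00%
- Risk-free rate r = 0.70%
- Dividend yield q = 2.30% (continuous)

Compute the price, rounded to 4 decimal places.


Answer: Price = 1.1049

Derivation:
d1 = (ln(S/K) + (r - q + 0.5*sigma^2) * T) / (sigma * sqrt(T)) = -0.36489510
d2 = d1 - sigma * sqrt(T) = -0.45148032
exp(-rT) = 0.99941707; exp(-qT) = 0.99808593
C = S_0 * exp(-qT) * N(d1) - K * exp(-rT) * N(d2)
N(d1) = 0.35759486; N(d2) = 0.32582170
C = 55.2100 * 0.99808593 * 0.35759486 - 57.1200 * 0.99941707 * 0.32582170 = 1.1049


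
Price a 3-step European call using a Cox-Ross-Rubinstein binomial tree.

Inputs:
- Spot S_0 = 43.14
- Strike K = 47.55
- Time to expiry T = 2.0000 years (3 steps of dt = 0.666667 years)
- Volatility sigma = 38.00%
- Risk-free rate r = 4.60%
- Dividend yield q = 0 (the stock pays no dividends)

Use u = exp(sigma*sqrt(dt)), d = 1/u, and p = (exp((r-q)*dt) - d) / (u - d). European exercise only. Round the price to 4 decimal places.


dt = T/N = 0.666667
u = exp(sigma*sqrt(dt)) = 1.363792; d = 1/u = 0.733250
p = (exp((r-q)*dt) - d) / (u - d) = 0.472438
Discount per step: exp(-r*dt) = 0.969799
Stock lattice S(k, i) with i counting down-moves:
  k=0: S(0,0) = 43.1400
  k=1: S(1,0) = 58.8340; S(1,1) = 31.6324
  k=2: S(2,0) = 80.2373; S(2,1) = 43.1400; S(2,2) = 23.1945
  k=3: S(3,0) = 109.4269; S(3,1) = 58.8340; S(3,2) = 31.6324; S(3,3) = 17.0073
Terminal payoffs V(N, i) = max(S_T - K, 0):
  V(3,0) = 61.876900; V(3,1) = 11.283966; V(3,2) = 0.000000; V(3,3) = 0.000000
Backward induction: V(k, i) = exp(-r*dt) * [p * V(k+1, i) + (1-p) * V(k+1, i+1)].
  V(2,0) = exp(-r*dt) * [p*61.876900 + (1-p)*11.283966] = 34.123332
  V(2,1) = exp(-r*dt) * [p*11.283966 + (1-p)*0.000000] = 5.169973
  V(2,2) = exp(-r*dt) * [p*0.000000 + (1-p)*0.000000] = 0.000000
  V(1,0) = exp(-r*dt) * [p*34.123332 + (1-p)*5.169973] = 18.279388
  V(1,1) = exp(-r*dt) * [p*5.169973 + (1-p)*0.000000] = 2.368725
  V(0,0) = exp(-r*dt) * [p*18.279388 + (1-p)*2.368725] = 9.586972

Answer: Price = V(0,0) = 9.5870


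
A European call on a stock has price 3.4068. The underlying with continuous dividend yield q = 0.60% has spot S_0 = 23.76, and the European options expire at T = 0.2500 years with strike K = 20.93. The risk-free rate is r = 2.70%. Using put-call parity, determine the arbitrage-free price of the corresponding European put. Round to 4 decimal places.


Put-call parity: C - P = S_0 * exp(-qT) - K * exp(-rT).
S_0 * exp(-qT) = 23.7600 * 0.99850112 = 23.72438672
K * exp(-rT) = 20.9300 * 0.99327273 = 20.78919824
P = C - S*exp(-qT) + K*exp(-rT)
P = 3.4068 - 23.72438672 + 20.78919824 = 0.4716

Answer: Put price = 0.4716


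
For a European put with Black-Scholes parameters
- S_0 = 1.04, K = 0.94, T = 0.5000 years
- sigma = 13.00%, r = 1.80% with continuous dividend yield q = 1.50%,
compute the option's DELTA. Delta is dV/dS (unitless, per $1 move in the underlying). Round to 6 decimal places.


d1 = 1.1620605556; d2 = 1.0701366740
phi(d1) = 0.2030849528; exp(-qT) = 0.9925280548; exp(-rT) = 0.9910403788
N(-d1) = 0.1226054341
Delta = -exp(-qT) * N(-d1) = -0.9925280548 * 0.1226054341 = -0.121689

Answer: Delta = -0.121689


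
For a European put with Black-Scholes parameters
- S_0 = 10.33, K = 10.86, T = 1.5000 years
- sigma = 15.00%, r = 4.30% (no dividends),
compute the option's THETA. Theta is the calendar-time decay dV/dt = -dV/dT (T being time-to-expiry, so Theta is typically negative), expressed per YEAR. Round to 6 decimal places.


Answer: Theta = -0.027522

Derivation:
d1 = 0.1705986248; d2 = -0.0131131059
phi(d1) = 0.3931789298; exp(-qT) = 1.0000000000; exp(-rT) = 0.9375361143
Theta = -S*exp(-qT)*phi(d1)*sigma/(2*sqrt(T)) + r*K*exp(-rT)*N(-d2) - q*S*exp(-qT)*N(-d1)
N(-d1) = 0.4322696896; N(-d2) = 0.5052312224; sqrt(T) = 1.2247448714
Term 1 = -10.3300 * 1.0000000000 * 0.3931789298 * 0.1500 / (2 * 1.2247448714) = -0.2487174129
Term 2 = 0.0430 * 10.8600 * 0.9375361143 * 0.5052312224 = 0.2211955920
Term 3 = 0 (no dividend yield, q = 0)
Theta = -0.2487174129 + (0.2211955920) + (0.0000000000) = -0.027522


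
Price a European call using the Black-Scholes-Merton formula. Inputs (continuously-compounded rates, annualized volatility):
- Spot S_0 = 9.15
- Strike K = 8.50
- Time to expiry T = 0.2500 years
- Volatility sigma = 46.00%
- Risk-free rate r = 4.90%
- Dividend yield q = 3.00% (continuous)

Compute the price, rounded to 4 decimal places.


Answer: Price = 1.1885

Derivation:
d1 = (ln(S/K) + (r - q + 0.5*sigma^2) * T) / (sigma * sqrt(T)) = 0.45603355
d2 = d1 - sigma * sqrt(T) = 0.22603355
exp(-rT) = 0.98782473; exp(-qT) = 0.99252805
C = S_0 * exp(-qT) * N(d1) - K * exp(-rT) * N(d2)
N(d1) = 0.67581707; N(d2) = 0.58941234
C = 9.1500 * 0.99252805 * 0.67581707 - 8.5000 * 0.98782473 * 0.58941234 = 1.1885


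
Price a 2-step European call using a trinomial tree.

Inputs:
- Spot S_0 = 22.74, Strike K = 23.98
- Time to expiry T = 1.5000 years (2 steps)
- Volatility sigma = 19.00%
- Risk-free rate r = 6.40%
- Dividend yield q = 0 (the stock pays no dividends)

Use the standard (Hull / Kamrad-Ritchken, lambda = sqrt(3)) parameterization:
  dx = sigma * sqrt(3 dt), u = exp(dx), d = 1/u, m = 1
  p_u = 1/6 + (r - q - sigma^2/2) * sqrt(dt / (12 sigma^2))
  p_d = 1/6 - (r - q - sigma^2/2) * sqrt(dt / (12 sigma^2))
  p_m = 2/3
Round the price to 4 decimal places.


dt = T/N = 0.750000; dx = sigma*sqrt(3*dt) = 0.285000
u = exp(dx) = 1.329762; d = 1/u = 0.752014
p_u = 0.227127, p_m = 0.666667, p_d = 0.106206
Discount per step: exp(-r*dt) = 0.953134
Stock lattice S(k, j) with j the centered position index:
  k=0: S(0,+0) = 22.7400
  k=1: S(1,-1) = 17.1008; S(1,+0) = 22.7400; S(1,+1) = 30.2388
  k=2: S(2,-2) = 12.8600; S(2,-1) = 17.1008; S(2,+0) = 22.7400; S(2,+1) = 30.2388; S(2,+2) = 40.2104
Terminal payoffs V(N, j) = max(S_T - K, 0):
  V(2,-2) = 0.000000; V(2,-1) = 0.000000; V(2,+0) = 0.000000; V(2,+1) = 6.258789; V(2,+2) = 16.230393
Backward induction: V(k, j) = exp(-r*dt) * [p_u * V(k+1, j+1) + p_m * V(k+1, j) + p_d * V(k+1, j-1)]
  V(1,-1) = exp(-r*dt) * [p_u*0.000000 + p_m*0.000000 + p_d*0.000000] = 0.000000
  V(1,+0) = exp(-r*dt) * [p_u*6.258789 + p_m*0.000000 + p_d*0.000000] = 1.354919
  V(1,+1) = exp(-r*dt) * [p_u*16.230393 + p_m*6.258789 + p_d*0.000000] = 7.490573
  V(0,+0) = exp(-r*dt) * [p_u*7.490573 + p_m*1.354919 + p_d*0.000000] = 2.482525

Answer: Price = V(0,0) = 2.4825


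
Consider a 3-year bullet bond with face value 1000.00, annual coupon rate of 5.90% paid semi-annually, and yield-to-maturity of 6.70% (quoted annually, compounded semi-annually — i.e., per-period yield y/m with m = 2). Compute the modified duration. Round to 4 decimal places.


Coupon per period c = face * coupon_rate / m = 29.500000
Periods per year m = 2; per-period yield y/m = 0.033500
Number of cashflows N = 6
Cashflows (t years, CF_t, discount factor 1/(1+y/m)^(m*t), PV):
  t = 0.5000: CF_t = 29.500000, DF = 0.967586, PV = 28.543783
  t = 1.0000: CF_t = 29.500000, DF = 0.936222, PV = 27.618561
  t = 1.5000: CF_t = 29.500000, DF = 0.905876, PV = 26.723330
  t = 2.0000: CF_t = 29.500000, DF = 0.876512, PV = 25.857116
  t = 2.5000: CF_t = 29.500000, DF = 0.848101, PV = 25.018981
  t = 3.0000: CF_t = 1029.500000, DF = 0.820611, PV = 844.818597
Price P = sum_t PV_t = 978.580368
First compute Macaulay numerator sum_t t * PV_t:
  t * PV_t at t = 0.5000: 14.271892
  t * PV_t at t = 1.0000: 27.618561
  t * PV_t at t = 1.5000: 40.084995
  t * PV_t at t = 2.0000: 51.714233
  t * PV_t at t = 2.5000: 62.547452
  t * PV_t at t = 3.0000: 2534.455790
Macaulay duration D = 2730.692922 / 978.580368 = 2.790464
Modified duration = D / (1 + y/m) = 2.790464 / (1 + 0.033500) = 2.700013

Answer: Modified duration = 2.7000


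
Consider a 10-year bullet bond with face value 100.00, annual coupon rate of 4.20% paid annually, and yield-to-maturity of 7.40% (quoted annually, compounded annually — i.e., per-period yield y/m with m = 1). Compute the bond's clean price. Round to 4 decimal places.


Coupon per period c = face * coupon_rate / m = 4.200000
Periods per year m = 1; per-period yield y/m = 0.074000
Number of cashflows N = 10
Cashflows (t years, CF_t, discount factor 1/(1+y/m)^(m*t), PV):
  t = 1.0000: CF_t = 4.200000, DF = 0.931099, PV = 3.910615
  t = 2.0000: CF_t = 4.200000, DF = 0.866945, PV = 3.641168
  t = 3.0000: CF_t = 4.200000, DF = 0.807211, PV = 3.390287
  t = 4.0000: CF_t = 4.200000, DF = 0.751593, PV = 3.156692
  t = 5.0000: CF_t = 4.200000, DF = 0.699808, PV = 2.939192
  t = 6.0000: CF_t = 4.200000, DF = 0.651590, PV = 2.736677
  t = 7.0000: CF_t = 4.200000, DF = 0.606694, PV = 2.548117
  t = 8.0000: CF_t = 4.200000, DF = 0.564892, PV = 2.372548
  t = 9.0000: CF_t = 4.200000, DF = 0.525971, PV = 2.209077
  t = 10.0000: CF_t = 104.200000, DF = 0.489731, PV = 51.029922
Price P = sum_t PV_t = 77.934294

Answer: Price = 77.9343


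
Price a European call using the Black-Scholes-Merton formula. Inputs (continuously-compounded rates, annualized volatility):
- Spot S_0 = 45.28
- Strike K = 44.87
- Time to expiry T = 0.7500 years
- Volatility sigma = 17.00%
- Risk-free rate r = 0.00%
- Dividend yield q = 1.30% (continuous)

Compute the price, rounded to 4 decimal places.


Answer: Price = 2.6175

Derivation:
d1 = (ln(S/K) + (r - q + 0.5*sigma^2) * T) / (sigma * sqrt(T)) = 0.06917005
d2 = d1 - sigma * sqrt(T) = -0.07805427
exp(-rT) = 1.00000000; exp(-qT) = 0.99029738
C = S_0 * exp(-qT) * N(d1) - K * exp(-rT) * N(d2)
N(d1) = 0.52757287; N(d2) = 0.46889244
C = 45.2800 * 0.99029738 * 0.52757287 - 44.8700 * 1.00000000 * 0.46889244 = 2.6175


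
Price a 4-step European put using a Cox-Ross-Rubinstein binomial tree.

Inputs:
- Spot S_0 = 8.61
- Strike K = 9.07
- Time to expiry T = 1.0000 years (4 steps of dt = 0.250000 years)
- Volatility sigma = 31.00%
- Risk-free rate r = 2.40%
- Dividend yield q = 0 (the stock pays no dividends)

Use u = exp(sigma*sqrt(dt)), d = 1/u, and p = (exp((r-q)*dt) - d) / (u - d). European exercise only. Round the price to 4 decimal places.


Answer: Price = V(0,0) = 1.2075

Derivation:
dt = T/N = 0.250000
u = exp(sigma*sqrt(dt)) = 1.167658; d = 1/u = 0.856415
p = (exp((r-q)*dt) - d) / (u - d) = 0.480663
Discount per step: exp(-r*dt) = 0.994018
Stock lattice S(k, i) with i counting down-moves:
  k=0: S(0,0) = 8.6100
  k=1: S(1,0) = 10.0535; S(1,1) = 7.3737
  k=2: S(2,0) = 11.7391; S(2,1) = 8.6100; S(2,2) = 6.3150
  k=3: S(3,0) = 13.7072; S(3,1) = 10.0535; S(3,2) = 7.3737; S(3,3) = 5.4082
  k=4: S(4,0) = 16.0054; S(4,1) = 11.7391; S(4,2) = 8.6100; S(4,3) = 6.3150; S(4,4) = 4.6317
Terminal payoffs V(N, i) = max(K - S_T, 0):
  V(4,0) = 0.000000; V(4,1) = 0.000000; V(4,2) = 0.460000; V(4,3) = 2.755022; V(4,4) = 4.438298
Backward induction: V(k, i) = exp(-r*dt) * [p * V(k+1, i) + (1-p) * V(k+1, i+1)].
  V(3,0) = exp(-r*dt) * [p*0.000000 + (1-p)*0.000000] = 0.000000
  V(3,1) = exp(-r*dt) * [p*0.000000 + (1-p)*0.460000] = 0.237466
  V(3,2) = exp(-r*dt) * [p*0.460000 + (1-p)*2.755022] = 1.642008
  V(3,3) = exp(-r*dt) * [p*2.755022 + (1-p)*4.438298] = 3.607500
  V(2,0) = exp(-r*dt) * [p*0.000000 + (1-p)*0.237466] = 0.122587
  V(2,1) = exp(-r*dt) * [p*0.237466 + (1-p)*1.642008] = 0.961113
  V(2,2) = exp(-r*dt) * [p*1.642008 + (1-p)*3.607500] = 2.646832
  V(1,0) = exp(-r*dt) * [p*0.122587 + (1-p)*0.961113] = 0.554726
  V(1,1) = exp(-r*dt) * [p*0.961113 + (1-p)*2.646832] = 1.825583
  V(0,0) = exp(-r*dt) * [p*0.554726 + (1-p)*1.825583] = 1.207463


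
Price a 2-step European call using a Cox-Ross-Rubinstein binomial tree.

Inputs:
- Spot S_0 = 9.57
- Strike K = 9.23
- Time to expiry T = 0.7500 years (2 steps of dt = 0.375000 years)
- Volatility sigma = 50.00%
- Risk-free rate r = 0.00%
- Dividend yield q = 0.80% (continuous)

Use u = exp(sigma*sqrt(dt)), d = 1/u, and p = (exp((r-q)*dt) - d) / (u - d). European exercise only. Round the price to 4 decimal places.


dt = T/N = 0.375000
u = exp(sigma*sqrt(dt)) = 1.358235; d = 1/u = 0.736250
p = (exp((r-q)*dt) - d) / (u - d) = 0.419230
Discount per step: exp(-r*dt) = 1.000000
Stock lattice S(k, i) with i counting down-moves:
  k=0: S(0,0) = 9.5700
  k=1: S(1,0) = 12.9983; S(1,1) = 7.0459
  k=2: S(2,0) = 17.6548; S(2,1) = 9.5700; S(2,2) = 5.1875
Terminal payoffs V(N, i) = max(S_T - K, 0):
  V(2,0) = 8.424764; V(2,1) = 0.340000; V(2,2) = 0.000000
Backward induction: V(k, i) = exp(-r*dt) * [p * V(k+1, i) + (1-p) * V(k+1, i+1)].
  V(1,0) = exp(-r*dt) * [p*8.424764 + (1-p)*0.340000] = 3.729374
  V(1,1) = exp(-r*dt) * [p*0.340000 + (1-p)*0.000000] = 0.142538
  V(0,0) = exp(-r*dt) * [p*3.729374 + (1-p)*0.142538] = 1.646247

Answer: Price = V(0,0) = 1.6462


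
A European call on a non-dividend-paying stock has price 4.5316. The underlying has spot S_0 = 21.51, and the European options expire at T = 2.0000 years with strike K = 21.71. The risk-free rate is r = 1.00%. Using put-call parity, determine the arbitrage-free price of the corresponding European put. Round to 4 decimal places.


Put-call parity: C - P = S_0 * exp(-qT) - K * exp(-rT).
S_0 * exp(-qT) = 21.5100 * 1.00000000 = 21.51000000
K * exp(-rT) = 21.7100 * 0.98019867 = 21.28011320
P = C - S*exp(-qT) + K*exp(-rT)
P = 4.5316 - 21.51000000 + 21.28011320 = 4.3017

Answer: Put price = 4.3017


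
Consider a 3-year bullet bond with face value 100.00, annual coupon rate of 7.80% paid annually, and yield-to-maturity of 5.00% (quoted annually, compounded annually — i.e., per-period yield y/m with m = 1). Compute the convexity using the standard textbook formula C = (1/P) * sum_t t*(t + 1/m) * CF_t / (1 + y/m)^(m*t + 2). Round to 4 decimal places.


Answer: Convexity = 9.9006

Derivation:
Coupon per period c = face * coupon_rate / m = 7.800000
Periods per year m = 1; per-period yield y/m = 0.050000
Number of cashflows N = 3
Cashflows (t years, CF_t, discount factor 1/(1+y/m)^(m*t), PV):
  t = 1.0000: CF_t = 7.800000, DF = 0.952381, PV = 7.428571
  t = 2.0000: CF_t = 7.800000, DF = 0.907029, PV = 7.074830
  t = 3.0000: CF_t = 107.800000, DF = 0.863838, PV = 93.121693
Price P = sum_t PV_t = 107.625094
Convexity numerator sum_t t*(t + 1/m) * CF_t / (1+y/m)^(m*t + 2):
  t = 1.0000: term = 13.475867
  t = 2.0000: term = 38.502476
  t = 3.0000: term = 1013.569449
Convexity = (1/P) * sum = 1065.547791 / 107.625094 = 9.900552


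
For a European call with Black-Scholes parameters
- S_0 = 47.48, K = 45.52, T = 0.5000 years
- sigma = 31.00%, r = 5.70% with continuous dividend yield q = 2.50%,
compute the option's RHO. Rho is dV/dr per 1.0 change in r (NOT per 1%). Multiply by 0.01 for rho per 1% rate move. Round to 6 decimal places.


Answer: Rho = 12.428812

Derivation:
d1 = 0.3749115734; d2 = 0.1557084712
phi(d1) = 0.3718674233; exp(-qT) = 0.9875778005; exp(-rT) = 0.9719022941
N(d2) = 0.5618685902
Rho = K*T*exp(-rT)*N(d2) = 45.5200 * 0.5000 * 0.9719022941 * 0.5618685902 = 12.428812


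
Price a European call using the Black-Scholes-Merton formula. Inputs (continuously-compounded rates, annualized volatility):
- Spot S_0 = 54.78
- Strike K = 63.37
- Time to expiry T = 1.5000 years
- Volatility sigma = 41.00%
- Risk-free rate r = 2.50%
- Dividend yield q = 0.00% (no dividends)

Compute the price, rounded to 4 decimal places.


Answer: Price = 8.6106

Derivation:
d1 = (ln(S/K) + (r - q + 0.5*sigma^2) * T) / (sigma * sqrt(T)) = 0.03566616
d2 = d1 - sigma * sqrt(T) = -0.46647923
exp(-rT) = 0.96319442; exp(-qT) = 1.00000000
C = S_0 * exp(-qT) * N(d1) - K * exp(-rT) * N(d2)
N(d1) = 0.51422573; N(d2) = 0.32043625
C = 54.7800 * 1.00000000 * 0.51422573 - 63.3700 * 0.96319442 * 0.32043625 = 8.6106


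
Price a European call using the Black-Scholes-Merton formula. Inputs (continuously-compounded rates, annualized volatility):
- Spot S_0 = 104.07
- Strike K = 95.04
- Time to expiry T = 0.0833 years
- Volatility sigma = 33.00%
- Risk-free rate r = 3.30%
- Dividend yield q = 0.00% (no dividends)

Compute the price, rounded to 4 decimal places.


Answer: Price = 10.1060

Derivation:
d1 = (ln(S/K) + (r - q + 0.5*sigma^2) * T) / (sigma * sqrt(T)) = 1.02946901
d2 = d1 - sigma * sqrt(T) = 0.93422527
exp(-rT) = 0.99725487; exp(-qT) = 1.00000000
C = S_0 * exp(-qT) * N(d1) - K * exp(-rT) * N(d2)
N(d1) = 0.84837033; N(d2) = 0.82490615
C = 104.0700 * 1.00000000 * 0.84837033 - 95.0400 * 0.99725487 * 0.82490615 = 10.1060


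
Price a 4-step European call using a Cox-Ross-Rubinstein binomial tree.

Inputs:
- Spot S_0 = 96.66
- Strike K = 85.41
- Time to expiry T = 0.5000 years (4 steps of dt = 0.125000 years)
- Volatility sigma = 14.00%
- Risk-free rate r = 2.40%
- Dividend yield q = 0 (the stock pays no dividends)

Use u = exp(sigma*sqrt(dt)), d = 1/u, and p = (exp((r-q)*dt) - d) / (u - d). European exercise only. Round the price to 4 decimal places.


Answer: Price = V(0,0) = 12.5949

Derivation:
dt = T/N = 0.125000
u = exp(sigma*sqrt(dt)) = 1.050743; d = 1/u = 0.951708
p = (exp((r-q)*dt) - d) / (u - d) = 0.517966
Discount per step: exp(-r*dt) = 0.997004
Stock lattice S(k, i) with i counting down-moves:
  k=0: S(0,0) = 96.6600
  k=1: S(1,0) = 101.5648; S(1,1) = 91.9921
  k=2: S(2,0) = 106.7185; S(2,1) = 96.6600; S(2,2) = 87.5495
  k=3: S(3,0) = 112.1337; S(3,1) = 101.5648; S(3,2) = 91.9921; S(3,3) = 83.3216
  k=4: S(4,0) = 117.8237; S(4,1) = 106.7185; S(4,2) = 96.6600; S(4,3) = 87.5495; S(4,4) = 79.2978
Terminal payoffs V(N, i) = max(S_T - K, 0):
  V(4,0) = 32.413715; V(4,1) = 21.308510; V(4,2) = 11.250000; V(4,3) = 2.139532; V(4,4) = 0.000000
Backward induction: V(k, i) = exp(-r*dt) * [p * V(k+1, i) + (1-p) * V(k+1, i+1)].
  V(3,0) = exp(-r*dt) * [p*32.413715 + (1-p)*21.308510] = 26.979566
  V(3,1) = exp(-r*dt) * [p*21.308510 + (1-p)*11.250000] = 16.410658
  V(3,2) = exp(-r*dt) * [p*11.250000 + (1-p)*2.139532] = 6.837899
  V(3,3) = exp(-r*dt) * [p*2.139532 + (1-p)*0.000000] = 1.104885
  V(2,0) = exp(-r*dt) * [p*26.979566 + (1-p)*16.410658] = 21.819435
  V(2,1) = exp(-r*dt) * [p*16.410658 + (1-p)*6.837899] = 11.760926
  V(2,2) = exp(-r*dt) * [p*6.837899 + (1-p)*1.104885] = 4.062186
  V(1,0) = exp(-r*dt) * [p*21.819435 + (1-p)*11.760926] = 16.920054
  V(1,1) = exp(-r*dt) * [p*11.760926 + (1-p)*4.062186] = 8.025757
  V(0,0) = exp(-r*dt) * [p*16.920054 + (1-p)*8.025757] = 12.594857


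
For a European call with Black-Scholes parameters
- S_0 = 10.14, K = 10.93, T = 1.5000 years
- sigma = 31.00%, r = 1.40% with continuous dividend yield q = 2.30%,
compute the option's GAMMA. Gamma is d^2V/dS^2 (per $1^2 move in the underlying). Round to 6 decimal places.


d1 = -0.0433225290; d2 = -0.4229934392
phi(d1) = 0.3985680803; exp(-qT) = 0.9660883397; exp(-rT) = 0.9792189646
Gamma = exp(-qT) * phi(d1) / (S * sigma * sqrt(T)) = 0.9660883397 * 0.3985680803 / (10.1400 * 0.3100 * 1.2247448714) = 0.100017

Answer: Gamma = 0.100017


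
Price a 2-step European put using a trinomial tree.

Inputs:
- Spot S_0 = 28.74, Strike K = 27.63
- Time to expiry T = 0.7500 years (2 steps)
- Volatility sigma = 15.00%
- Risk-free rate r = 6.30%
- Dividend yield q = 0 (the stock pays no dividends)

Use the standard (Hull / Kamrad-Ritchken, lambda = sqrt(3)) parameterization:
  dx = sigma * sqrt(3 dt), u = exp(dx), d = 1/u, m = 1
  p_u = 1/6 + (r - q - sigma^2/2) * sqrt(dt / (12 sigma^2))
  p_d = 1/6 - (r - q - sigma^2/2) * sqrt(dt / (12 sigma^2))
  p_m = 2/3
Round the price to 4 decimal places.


Answer: Price = V(0,0) = 0.4906

Derivation:
dt = T/N = 0.375000; dx = sigma*sqrt(3*dt) = 0.159099
u = exp(dx) = 1.172454; d = 1/u = 0.852912
p_u = 0.227655, p_m = 0.666667, p_d = 0.105679
Discount per step: exp(-r*dt) = 0.976652
Stock lattice S(k, j) with j the centered position index:
  k=0: S(0,+0) = 28.7400
  k=1: S(1,-1) = 24.5127; S(1,+0) = 28.7400; S(1,+1) = 33.6963
  k=2: S(2,-2) = 20.9072; S(2,-1) = 24.5127; S(2,+0) = 28.7400; S(2,+1) = 33.6963; S(2,+2) = 39.5074
Terminal payoffs V(N, j) = max(K - S_T, 0):
  V(2,-2) = 6.722837; V(2,-1) = 3.117312; V(2,+0) = 0.000000; V(2,+1) = 0.000000; V(2,+2) = 0.000000
Backward induction: V(k, j) = exp(-r*dt) * [p_u * V(k+1, j+1) + p_m * V(k+1, j) + p_d * V(k+1, j-1)]
  V(1,-1) = exp(-r*dt) * [p_u*0.000000 + p_m*3.117312 + p_d*6.722837] = 2.723559
  V(1,+0) = exp(-r*dt) * [p_u*0.000000 + p_m*0.000000 + p_d*3.117312] = 0.321742
  V(1,+1) = exp(-r*dt) * [p_u*0.000000 + p_m*0.000000 + p_d*0.000000] = 0.000000
  V(0,+0) = exp(-r*dt) * [p_u*0.000000 + p_m*0.321742 + p_d*2.723559] = 0.490589
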